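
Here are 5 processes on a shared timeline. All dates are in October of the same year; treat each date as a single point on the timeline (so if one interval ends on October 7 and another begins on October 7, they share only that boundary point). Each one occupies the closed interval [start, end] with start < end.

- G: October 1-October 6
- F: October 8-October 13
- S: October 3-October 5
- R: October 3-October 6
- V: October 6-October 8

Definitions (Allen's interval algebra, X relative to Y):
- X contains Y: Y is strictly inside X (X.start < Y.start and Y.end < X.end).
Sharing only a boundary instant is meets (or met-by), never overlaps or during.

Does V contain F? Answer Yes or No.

V = [October 6, October 8], F = [October 8, October 13].
Actual relation of V to F: meets.
Asked whether 'contains' holds → No.

No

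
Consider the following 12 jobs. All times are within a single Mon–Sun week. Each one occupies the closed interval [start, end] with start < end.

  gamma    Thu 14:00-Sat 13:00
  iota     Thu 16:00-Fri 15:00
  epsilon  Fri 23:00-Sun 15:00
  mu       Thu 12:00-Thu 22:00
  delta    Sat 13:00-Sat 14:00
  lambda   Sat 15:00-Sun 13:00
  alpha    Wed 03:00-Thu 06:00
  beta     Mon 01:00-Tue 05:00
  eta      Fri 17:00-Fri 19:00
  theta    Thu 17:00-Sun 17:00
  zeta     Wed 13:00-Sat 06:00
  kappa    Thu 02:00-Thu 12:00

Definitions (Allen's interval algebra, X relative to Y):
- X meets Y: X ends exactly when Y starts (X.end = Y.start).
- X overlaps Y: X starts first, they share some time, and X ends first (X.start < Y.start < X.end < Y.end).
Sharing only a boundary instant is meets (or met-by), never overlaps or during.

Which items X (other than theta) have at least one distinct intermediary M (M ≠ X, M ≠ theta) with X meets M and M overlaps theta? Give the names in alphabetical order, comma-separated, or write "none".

kappa

Target theta = [Thu 17:00, Sun 17:00].
Intermediaries M with M overlaps theta: gamma, iota, mu, zeta.
Via gamma — items with X meets gamma: none.
Via iota — items with X meets iota: none.
Via mu — items with X meets mu: kappa.
Via zeta — items with X meets zeta: none.
Union: kappa.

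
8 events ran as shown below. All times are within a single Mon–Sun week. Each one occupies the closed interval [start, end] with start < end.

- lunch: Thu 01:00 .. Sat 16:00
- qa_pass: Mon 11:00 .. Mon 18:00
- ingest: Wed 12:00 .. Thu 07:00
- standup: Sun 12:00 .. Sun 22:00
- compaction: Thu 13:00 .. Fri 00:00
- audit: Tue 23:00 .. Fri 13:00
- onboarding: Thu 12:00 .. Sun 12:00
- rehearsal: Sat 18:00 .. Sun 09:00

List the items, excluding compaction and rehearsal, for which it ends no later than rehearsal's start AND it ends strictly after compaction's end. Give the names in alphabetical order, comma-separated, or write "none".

audit, lunch

Conditions: its end is no later than rehearsal's start (X.end <= Sat 18:00) AND its end is strictly after compaction's end (X.end > Fri 00:00).
audit: end Fri 13:00 <= Sat 18:00? ✓; end Fri 13:00 > Fri 00:00? ✓ → yes.
ingest: end Thu 07:00 <= Sat 18:00? ✓; end Thu 07:00 > Fri 00:00? ✗ → no.
lunch: end Sat 16:00 <= Sat 18:00? ✓; end Sat 16:00 > Fri 00:00? ✓ → yes.
onboarding: end Sun 12:00 <= Sat 18:00? ✗; end Sun 12:00 > Fri 00:00? ✓ → no.
qa_pass: end Mon 18:00 <= Sat 18:00? ✓; end Mon 18:00 > Fri 00:00? ✗ → no.
standup: end Sun 22:00 <= Sat 18:00? ✗; end Sun 22:00 > Fri 00:00? ✓ → no.
Result: audit, lunch.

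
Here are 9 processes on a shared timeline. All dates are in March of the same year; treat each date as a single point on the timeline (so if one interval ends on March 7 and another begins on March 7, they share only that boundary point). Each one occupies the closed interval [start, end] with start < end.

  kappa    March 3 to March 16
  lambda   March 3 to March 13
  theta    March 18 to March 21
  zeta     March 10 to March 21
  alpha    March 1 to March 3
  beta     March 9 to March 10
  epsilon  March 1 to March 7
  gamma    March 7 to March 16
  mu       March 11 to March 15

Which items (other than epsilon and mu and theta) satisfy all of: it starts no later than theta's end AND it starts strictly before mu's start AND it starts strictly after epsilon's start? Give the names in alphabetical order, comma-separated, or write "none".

Conditions: its start is no later than theta's end (X.start <= March 21) AND its start is strictly before mu's start (X.start < March 11) AND its start is strictly after epsilon's start (X.start > March 1).
alpha: start March 1 <= March 21? ✓; start March 1 < March 11? ✓; start March 1 > March 1? ✗ → no.
beta: start March 9 <= March 21? ✓; start March 9 < March 11? ✓; start March 9 > March 1? ✓ → yes.
gamma: start March 7 <= March 21? ✓; start March 7 < March 11? ✓; start March 7 > March 1? ✓ → yes.
kappa: start March 3 <= March 21? ✓; start March 3 < March 11? ✓; start March 3 > March 1? ✓ → yes.
lambda: start March 3 <= March 21? ✓; start March 3 < March 11? ✓; start March 3 > March 1? ✓ → yes.
zeta: start March 10 <= March 21? ✓; start March 10 < March 11? ✓; start March 10 > March 1? ✓ → yes.
Result: beta, gamma, kappa, lambda, zeta.

beta, gamma, kappa, lambda, zeta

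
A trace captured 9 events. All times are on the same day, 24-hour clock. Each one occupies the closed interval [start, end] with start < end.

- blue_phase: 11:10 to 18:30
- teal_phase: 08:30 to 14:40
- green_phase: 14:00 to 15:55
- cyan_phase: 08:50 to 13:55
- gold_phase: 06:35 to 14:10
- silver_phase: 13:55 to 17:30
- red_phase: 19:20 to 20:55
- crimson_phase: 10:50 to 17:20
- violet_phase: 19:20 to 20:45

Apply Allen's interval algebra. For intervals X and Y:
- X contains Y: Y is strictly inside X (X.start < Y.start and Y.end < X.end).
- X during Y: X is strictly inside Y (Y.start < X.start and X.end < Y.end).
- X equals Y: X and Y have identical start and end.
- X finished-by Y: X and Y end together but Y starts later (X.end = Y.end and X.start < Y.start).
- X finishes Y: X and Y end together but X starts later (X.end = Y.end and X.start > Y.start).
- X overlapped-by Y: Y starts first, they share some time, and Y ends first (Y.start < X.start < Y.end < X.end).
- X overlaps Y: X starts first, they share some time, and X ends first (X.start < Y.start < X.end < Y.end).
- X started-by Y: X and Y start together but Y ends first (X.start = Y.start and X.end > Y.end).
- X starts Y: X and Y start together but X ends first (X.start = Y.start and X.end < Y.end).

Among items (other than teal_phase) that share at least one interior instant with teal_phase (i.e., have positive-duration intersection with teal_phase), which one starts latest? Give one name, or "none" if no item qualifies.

Target teal_phase = [08:30, 14:40].
blue_phase [11:10, 18:30] → overlapped-by → candidate.
crimson_phase [10:50, 17:20] → overlapped-by → candidate.
cyan_phase [08:50, 13:55] → during → candidate.
gold_phase [06:35, 14:10] → overlaps → candidate.
green_phase [14:00, 15:55] → overlapped-by → candidate.
red_phase [19:20, 20:55] → after → excluded.
silver_phase [13:55, 17:30] → overlapped-by → candidate.
violet_phase [19:20, 20:45] → after → excluded.
Among candidates, latest start is 14:00 → green_phase.

green_phase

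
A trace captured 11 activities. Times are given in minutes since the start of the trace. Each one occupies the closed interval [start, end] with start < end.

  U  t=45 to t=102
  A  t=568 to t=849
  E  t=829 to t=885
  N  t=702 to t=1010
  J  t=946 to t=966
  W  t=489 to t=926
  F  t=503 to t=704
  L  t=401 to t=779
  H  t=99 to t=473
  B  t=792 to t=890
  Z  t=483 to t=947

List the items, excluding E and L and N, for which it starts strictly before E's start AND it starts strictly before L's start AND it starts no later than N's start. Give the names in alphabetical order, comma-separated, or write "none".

H, U

Conditions: its start is strictly before E's start (X.start < t=829) AND its start is strictly before L's start (X.start < t=401) AND its start is no later than N's start (X.start <= t=702).
A: start t=568 < t=829? ✓; start t=568 < t=401? ✗; start t=568 <= t=702? ✓ → no.
B: start t=792 < t=829? ✓; start t=792 < t=401? ✗; start t=792 <= t=702? ✗ → no.
F: start t=503 < t=829? ✓; start t=503 < t=401? ✗; start t=503 <= t=702? ✓ → no.
H: start t=99 < t=829? ✓; start t=99 < t=401? ✓; start t=99 <= t=702? ✓ → yes.
J: start t=946 < t=829? ✗; start t=946 < t=401? ✗; start t=946 <= t=702? ✗ → no.
U: start t=45 < t=829? ✓; start t=45 < t=401? ✓; start t=45 <= t=702? ✓ → yes.
W: start t=489 < t=829? ✓; start t=489 < t=401? ✗; start t=489 <= t=702? ✓ → no.
Z: start t=483 < t=829? ✓; start t=483 < t=401? ✗; start t=483 <= t=702? ✓ → no.
Result: H, U.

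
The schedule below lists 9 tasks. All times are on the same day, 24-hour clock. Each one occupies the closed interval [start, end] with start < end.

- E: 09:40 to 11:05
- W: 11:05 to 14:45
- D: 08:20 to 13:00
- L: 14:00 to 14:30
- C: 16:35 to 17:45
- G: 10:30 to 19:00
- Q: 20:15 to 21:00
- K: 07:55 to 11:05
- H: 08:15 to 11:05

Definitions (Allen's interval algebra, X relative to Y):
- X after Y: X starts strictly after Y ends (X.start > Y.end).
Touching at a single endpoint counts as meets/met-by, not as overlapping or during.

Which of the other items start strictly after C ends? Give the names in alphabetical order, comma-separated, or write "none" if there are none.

Target C = [16:35, 17:45].
D [08:20, 13:00] → before → no.
E [09:40, 11:05] → before → no.
G [10:30, 19:00] → contains → no.
H [08:15, 11:05] → before → no.
K [07:55, 11:05] → before → no.
L [14:00, 14:30] → before → no.
Q [20:15, 21:00] → after → yes.
W [11:05, 14:45] → before → no.
Result: Q.

Q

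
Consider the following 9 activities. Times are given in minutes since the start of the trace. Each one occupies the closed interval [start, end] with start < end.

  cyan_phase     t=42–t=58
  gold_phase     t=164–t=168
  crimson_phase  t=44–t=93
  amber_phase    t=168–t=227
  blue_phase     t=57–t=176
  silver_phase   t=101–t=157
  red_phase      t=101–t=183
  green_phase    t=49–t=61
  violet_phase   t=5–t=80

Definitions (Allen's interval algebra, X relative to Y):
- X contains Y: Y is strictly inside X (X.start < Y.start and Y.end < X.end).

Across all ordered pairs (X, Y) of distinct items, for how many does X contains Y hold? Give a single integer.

6

Checking all 72 ordered pairs for relation 'contains'; matching pairs in alphabetical order:
(blue_phase, gold_phase): blue_phase contains gold_phase ✓
(blue_phase, silver_phase): blue_phase contains silver_phase ✓
(crimson_phase, green_phase): crimson_phase contains green_phase ✓
(red_phase, gold_phase): red_phase contains gold_phase ✓
(violet_phase, cyan_phase): violet_phase contains cyan_phase ✓
(violet_phase, green_phase): violet_phase contains green_phase ✓
Count: 6.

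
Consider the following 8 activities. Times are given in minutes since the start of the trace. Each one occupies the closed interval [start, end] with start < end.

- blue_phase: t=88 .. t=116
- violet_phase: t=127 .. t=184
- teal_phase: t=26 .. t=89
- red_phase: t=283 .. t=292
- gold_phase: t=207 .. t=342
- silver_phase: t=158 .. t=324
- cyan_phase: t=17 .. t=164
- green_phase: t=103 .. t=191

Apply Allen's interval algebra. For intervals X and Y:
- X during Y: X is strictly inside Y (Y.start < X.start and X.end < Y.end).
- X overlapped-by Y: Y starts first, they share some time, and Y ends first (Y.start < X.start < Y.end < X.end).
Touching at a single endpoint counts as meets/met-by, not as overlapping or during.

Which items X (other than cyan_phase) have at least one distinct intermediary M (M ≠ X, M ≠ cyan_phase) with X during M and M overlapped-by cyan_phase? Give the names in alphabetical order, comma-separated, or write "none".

Target cyan_phase = [t=17, t=164].
Intermediaries M with M overlapped-by cyan_phase: green_phase, silver_phase, violet_phase.
Via green_phase — items with X during green_phase: violet_phase.
Via silver_phase — items with X during silver_phase: red_phase.
Via violet_phase — items with X during violet_phase: none.
Union: red_phase, violet_phase.

red_phase, violet_phase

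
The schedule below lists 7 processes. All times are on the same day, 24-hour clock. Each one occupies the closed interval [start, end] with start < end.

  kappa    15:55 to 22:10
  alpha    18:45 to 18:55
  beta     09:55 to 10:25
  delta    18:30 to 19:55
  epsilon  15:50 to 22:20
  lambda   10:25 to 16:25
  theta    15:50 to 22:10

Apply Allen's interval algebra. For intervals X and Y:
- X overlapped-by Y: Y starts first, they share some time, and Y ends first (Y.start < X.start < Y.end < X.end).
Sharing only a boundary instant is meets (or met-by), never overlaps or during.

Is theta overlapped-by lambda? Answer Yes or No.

theta = [15:50, 22:10], lambda = [10:25, 16:25].
Actual relation of theta to lambda: overlapped-by.
Asked whether 'overlapped-by' holds → Yes.

Yes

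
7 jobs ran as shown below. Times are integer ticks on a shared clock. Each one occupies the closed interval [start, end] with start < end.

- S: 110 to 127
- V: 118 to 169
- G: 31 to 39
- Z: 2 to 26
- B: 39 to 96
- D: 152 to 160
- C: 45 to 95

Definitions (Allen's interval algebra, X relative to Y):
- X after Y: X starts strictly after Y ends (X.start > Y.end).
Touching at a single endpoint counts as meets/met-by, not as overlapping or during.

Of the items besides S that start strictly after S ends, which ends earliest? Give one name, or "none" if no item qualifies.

Target S = [110, 127].
B [39, 96] → before → excluded.
C [45, 95] → before → excluded.
D [152, 160] → after → candidate.
G [31, 39] → before → excluded.
V [118, 169] → overlapped-by → excluded.
Z [2, 26] → before → excluded.
Among candidates, earliest end is 160 → D.

D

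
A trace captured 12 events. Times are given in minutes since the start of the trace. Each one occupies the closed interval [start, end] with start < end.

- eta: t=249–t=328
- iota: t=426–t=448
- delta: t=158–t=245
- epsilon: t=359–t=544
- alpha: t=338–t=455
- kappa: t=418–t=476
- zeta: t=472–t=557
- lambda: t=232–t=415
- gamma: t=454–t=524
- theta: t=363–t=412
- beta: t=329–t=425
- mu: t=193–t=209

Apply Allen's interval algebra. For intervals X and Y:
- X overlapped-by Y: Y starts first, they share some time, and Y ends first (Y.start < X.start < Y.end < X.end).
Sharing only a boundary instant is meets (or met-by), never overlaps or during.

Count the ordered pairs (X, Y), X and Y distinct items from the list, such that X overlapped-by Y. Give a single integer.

14

Checking all 132 ordered pairs for relation 'overlapped-by'; matching pairs in alphabetical order:
(alpha, beta): alpha overlapped-by beta ✓
(alpha, lambda): alpha overlapped-by lambda ✓
(beta, lambda): beta overlapped-by lambda ✓
(epsilon, alpha): epsilon overlapped-by alpha ✓
(epsilon, beta): epsilon overlapped-by beta ✓
(epsilon, lambda): epsilon overlapped-by lambda ✓
(gamma, alpha): gamma overlapped-by alpha ✓
(gamma, kappa): gamma overlapped-by kappa ✓
(kappa, alpha): kappa overlapped-by alpha ✓
(kappa, beta): kappa overlapped-by beta ✓
(lambda, delta): lambda overlapped-by delta ✓
(zeta, epsilon): zeta overlapped-by epsilon ✓
(zeta, gamma): zeta overlapped-by gamma ✓
(zeta, kappa): zeta overlapped-by kappa ✓
Count: 14.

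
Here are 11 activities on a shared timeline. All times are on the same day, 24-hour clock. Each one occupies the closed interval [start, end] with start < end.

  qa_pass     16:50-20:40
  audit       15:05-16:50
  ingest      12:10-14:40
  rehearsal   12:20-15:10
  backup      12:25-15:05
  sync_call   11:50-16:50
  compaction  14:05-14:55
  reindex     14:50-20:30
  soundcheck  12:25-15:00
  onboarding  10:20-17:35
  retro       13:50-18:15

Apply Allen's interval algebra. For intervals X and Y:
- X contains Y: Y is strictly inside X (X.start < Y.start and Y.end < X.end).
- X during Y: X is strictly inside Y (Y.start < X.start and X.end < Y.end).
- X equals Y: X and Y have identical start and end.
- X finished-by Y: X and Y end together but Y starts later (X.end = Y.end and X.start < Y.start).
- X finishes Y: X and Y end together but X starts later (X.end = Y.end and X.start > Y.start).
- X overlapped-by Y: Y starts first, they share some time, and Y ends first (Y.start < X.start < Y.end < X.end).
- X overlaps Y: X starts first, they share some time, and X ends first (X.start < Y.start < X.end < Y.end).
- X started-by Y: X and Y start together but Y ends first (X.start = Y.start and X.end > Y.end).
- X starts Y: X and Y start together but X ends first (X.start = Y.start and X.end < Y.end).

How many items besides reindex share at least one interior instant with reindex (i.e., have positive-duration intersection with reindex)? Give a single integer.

9

Target reindex = [14:50, 20:30].
audit [15:05, 16:50] → during → counts.
backup [12:25, 15:05] → overlaps → counts.
compaction [14:05, 14:55] → overlaps → counts.
ingest [12:10, 14:40] → before → no.
onboarding [10:20, 17:35] → overlaps → counts.
qa_pass [16:50, 20:40] → overlapped-by → counts.
rehearsal [12:20, 15:10] → overlaps → counts.
retro [13:50, 18:15] → overlaps → counts.
soundcheck [12:25, 15:00] → overlaps → counts.
sync_call [11:50, 16:50] → overlaps → counts.
Total: 9.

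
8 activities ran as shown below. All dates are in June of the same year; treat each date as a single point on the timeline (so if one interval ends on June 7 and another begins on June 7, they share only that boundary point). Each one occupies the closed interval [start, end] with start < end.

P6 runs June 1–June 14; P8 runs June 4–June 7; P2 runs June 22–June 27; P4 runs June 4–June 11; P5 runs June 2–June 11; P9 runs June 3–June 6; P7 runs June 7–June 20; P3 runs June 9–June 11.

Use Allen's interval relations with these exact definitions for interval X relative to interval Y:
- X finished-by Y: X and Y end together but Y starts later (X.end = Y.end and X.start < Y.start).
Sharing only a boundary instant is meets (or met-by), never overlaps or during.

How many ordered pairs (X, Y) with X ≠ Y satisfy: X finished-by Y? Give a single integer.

3

Checking all 56 ordered pairs for relation 'finished-by'; matching pairs in alphabetical order:
(P4, P3): P4 finished-by P3 ✓
(P5, P3): P5 finished-by P3 ✓
(P5, P4): P5 finished-by P4 ✓
Count: 3.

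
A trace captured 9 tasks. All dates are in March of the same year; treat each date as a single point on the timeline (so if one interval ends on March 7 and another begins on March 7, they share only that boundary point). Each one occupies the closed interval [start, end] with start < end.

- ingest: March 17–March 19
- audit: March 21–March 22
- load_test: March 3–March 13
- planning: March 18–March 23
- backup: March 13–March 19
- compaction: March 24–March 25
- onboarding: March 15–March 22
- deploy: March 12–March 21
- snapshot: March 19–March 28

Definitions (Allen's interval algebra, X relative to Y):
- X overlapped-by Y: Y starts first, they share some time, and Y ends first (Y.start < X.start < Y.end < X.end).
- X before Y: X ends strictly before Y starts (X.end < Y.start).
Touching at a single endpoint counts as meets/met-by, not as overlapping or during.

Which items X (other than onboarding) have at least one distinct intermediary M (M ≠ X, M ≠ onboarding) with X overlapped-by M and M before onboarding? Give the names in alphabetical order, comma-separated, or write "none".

Target onboarding = [March 15, March 22].
Intermediaries M with M before onboarding: load_test.
Via load_test — items with X overlapped-by load_test: deploy.
Union: deploy.

deploy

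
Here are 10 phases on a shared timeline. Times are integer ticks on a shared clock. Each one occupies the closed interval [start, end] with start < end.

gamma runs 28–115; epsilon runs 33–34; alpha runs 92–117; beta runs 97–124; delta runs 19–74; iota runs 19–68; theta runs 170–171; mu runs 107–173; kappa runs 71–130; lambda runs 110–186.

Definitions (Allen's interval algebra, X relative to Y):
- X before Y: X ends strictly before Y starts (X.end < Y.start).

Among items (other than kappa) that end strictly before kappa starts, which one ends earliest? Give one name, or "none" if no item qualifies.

epsilon

Target kappa = [71, 130].
alpha [92, 117] → during → excluded.
beta [97, 124] → during → excluded.
delta [19, 74] → overlaps → excluded.
epsilon [33, 34] → before → candidate.
gamma [28, 115] → overlaps → excluded.
iota [19, 68] → before → candidate.
lambda [110, 186] → overlapped-by → excluded.
mu [107, 173] → overlapped-by → excluded.
theta [170, 171] → after → excluded.
Among candidates, earliest end is 34 → epsilon.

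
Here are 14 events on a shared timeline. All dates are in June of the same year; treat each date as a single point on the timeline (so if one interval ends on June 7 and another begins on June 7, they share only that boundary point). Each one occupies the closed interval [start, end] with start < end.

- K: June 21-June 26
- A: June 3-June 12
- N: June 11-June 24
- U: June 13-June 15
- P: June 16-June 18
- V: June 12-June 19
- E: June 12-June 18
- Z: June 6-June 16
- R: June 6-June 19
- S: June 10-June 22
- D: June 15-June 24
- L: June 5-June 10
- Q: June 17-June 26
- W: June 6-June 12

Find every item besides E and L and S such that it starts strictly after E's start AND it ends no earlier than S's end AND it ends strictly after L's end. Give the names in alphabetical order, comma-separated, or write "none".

D, K, Q

Conditions: its start is strictly after E's start (X.start > June 12) AND its end is no earlier than S's end (X.end >= June 22) AND its end is strictly after L's end (X.end > June 10).
A: start June 3 > June 12? ✗; end June 12 >= June 22? ✗; end June 12 > June 10? ✓ → no.
D: start June 15 > June 12? ✓; end June 24 >= June 22? ✓; end June 24 > June 10? ✓ → yes.
K: start June 21 > June 12? ✓; end June 26 >= June 22? ✓; end June 26 > June 10? ✓ → yes.
N: start June 11 > June 12? ✗; end June 24 >= June 22? ✓; end June 24 > June 10? ✓ → no.
P: start June 16 > June 12? ✓; end June 18 >= June 22? ✗; end June 18 > June 10? ✓ → no.
Q: start June 17 > June 12? ✓; end June 26 >= June 22? ✓; end June 26 > June 10? ✓ → yes.
R: start June 6 > June 12? ✗; end June 19 >= June 22? ✗; end June 19 > June 10? ✓ → no.
U: start June 13 > June 12? ✓; end June 15 >= June 22? ✗; end June 15 > June 10? ✓ → no.
V: start June 12 > June 12? ✗; end June 19 >= June 22? ✗; end June 19 > June 10? ✓ → no.
W: start June 6 > June 12? ✗; end June 12 >= June 22? ✗; end June 12 > June 10? ✓ → no.
Z: start June 6 > June 12? ✗; end June 16 >= June 22? ✗; end June 16 > June 10? ✓ → no.
Result: D, K, Q.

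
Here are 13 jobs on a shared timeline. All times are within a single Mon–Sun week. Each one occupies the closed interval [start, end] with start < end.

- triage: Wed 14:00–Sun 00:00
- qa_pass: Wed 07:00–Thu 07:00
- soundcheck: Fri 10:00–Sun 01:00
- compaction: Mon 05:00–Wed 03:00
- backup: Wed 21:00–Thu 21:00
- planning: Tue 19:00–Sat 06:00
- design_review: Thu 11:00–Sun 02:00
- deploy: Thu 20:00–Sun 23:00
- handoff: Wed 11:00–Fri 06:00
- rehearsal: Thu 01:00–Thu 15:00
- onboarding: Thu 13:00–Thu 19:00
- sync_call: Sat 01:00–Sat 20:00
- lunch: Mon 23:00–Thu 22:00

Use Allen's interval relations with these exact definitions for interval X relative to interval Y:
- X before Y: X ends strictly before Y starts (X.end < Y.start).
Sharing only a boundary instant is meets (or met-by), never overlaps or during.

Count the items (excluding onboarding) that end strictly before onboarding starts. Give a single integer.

2

Target onboarding = [Thu 13:00, Thu 19:00].
backup [Wed 21:00, Thu 21:00] → contains → no.
compaction [Mon 05:00, Wed 03:00] → before → counts.
deploy [Thu 20:00, Sun 23:00] → after → no.
design_review [Thu 11:00, Sun 02:00] → contains → no.
handoff [Wed 11:00, Fri 06:00] → contains → no.
lunch [Mon 23:00, Thu 22:00] → contains → no.
planning [Tue 19:00, Sat 06:00] → contains → no.
qa_pass [Wed 07:00, Thu 07:00] → before → counts.
rehearsal [Thu 01:00, Thu 15:00] → overlaps → no.
soundcheck [Fri 10:00, Sun 01:00] → after → no.
sync_call [Sat 01:00, Sat 20:00] → after → no.
triage [Wed 14:00, Sun 00:00] → contains → no.
Total: 2.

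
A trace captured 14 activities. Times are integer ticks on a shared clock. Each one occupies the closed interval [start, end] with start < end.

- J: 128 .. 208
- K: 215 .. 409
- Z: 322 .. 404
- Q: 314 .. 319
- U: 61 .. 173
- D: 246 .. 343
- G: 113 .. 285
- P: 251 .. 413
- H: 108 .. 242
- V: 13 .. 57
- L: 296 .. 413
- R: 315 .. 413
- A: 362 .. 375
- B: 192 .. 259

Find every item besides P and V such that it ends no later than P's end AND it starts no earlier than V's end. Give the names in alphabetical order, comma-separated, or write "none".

A, B, D, G, H, J, K, L, Q, R, U, Z

Conditions: its end is no later than P's end (X.end <= 413) AND its start is no earlier than V's end (X.start >= 57).
A: end 375 <= 413? ✓; start 362 >= 57? ✓ → yes.
B: end 259 <= 413? ✓; start 192 >= 57? ✓ → yes.
D: end 343 <= 413? ✓; start 246 >= 57? ✓ → yes.
G: end 285 <= 413? ✓; start 113 >= 57? ✓ → yes.
H: end 242 <= 413? ✓; start 108 >= 57? ✓ → yes.
J: end 208 <= 413? ✓; start 128 >= 57? ✓ → yes.
K: end 409 <= 413? ✓; start 215 >= 57? ✓ → yes.
L: end 413 <= 413? ✓; start 296 >= 57? ✓ → yes.
Q: end 319 <= 413? ✓; start 314 >= 57? ✓ → yes.
R: end 413 <= 413? ✓; start 315 >= 57? ✓ → yes.
U: end 173 <= 413? ✓; start 61 >= 57? ✓ → yes.
Z: end 404 <= 413? ✓; start 322 >= 57? ✓ → yes.
Result: A, B, D, G, H, J, K, L, Q, R, U, Z.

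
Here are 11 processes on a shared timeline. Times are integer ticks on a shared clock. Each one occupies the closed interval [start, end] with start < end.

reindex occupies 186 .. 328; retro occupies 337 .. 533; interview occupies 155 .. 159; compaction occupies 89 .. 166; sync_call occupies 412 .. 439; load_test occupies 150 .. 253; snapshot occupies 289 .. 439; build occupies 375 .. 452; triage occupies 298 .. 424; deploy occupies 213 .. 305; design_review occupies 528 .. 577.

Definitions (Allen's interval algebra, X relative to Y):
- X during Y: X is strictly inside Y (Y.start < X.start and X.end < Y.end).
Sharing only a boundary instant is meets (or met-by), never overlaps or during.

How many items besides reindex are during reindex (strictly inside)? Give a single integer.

Target reindex = [186, 328].
build [375, 452] → after → no.
compaction [89, 166] → before → no.
deploy [213, 305] → during → counts.
design_review [528, 577] → after → no.
interview [155, 159] → before → no.
load_test [150, 253] → overlaps → no.
retro [337, 533] → after → no.
snapshot [289, 439] → overlapped-by → no.
sync_call [412, 439] → after → no.
triage [298, 424] → overlapped-by → no.
Total: 1.

1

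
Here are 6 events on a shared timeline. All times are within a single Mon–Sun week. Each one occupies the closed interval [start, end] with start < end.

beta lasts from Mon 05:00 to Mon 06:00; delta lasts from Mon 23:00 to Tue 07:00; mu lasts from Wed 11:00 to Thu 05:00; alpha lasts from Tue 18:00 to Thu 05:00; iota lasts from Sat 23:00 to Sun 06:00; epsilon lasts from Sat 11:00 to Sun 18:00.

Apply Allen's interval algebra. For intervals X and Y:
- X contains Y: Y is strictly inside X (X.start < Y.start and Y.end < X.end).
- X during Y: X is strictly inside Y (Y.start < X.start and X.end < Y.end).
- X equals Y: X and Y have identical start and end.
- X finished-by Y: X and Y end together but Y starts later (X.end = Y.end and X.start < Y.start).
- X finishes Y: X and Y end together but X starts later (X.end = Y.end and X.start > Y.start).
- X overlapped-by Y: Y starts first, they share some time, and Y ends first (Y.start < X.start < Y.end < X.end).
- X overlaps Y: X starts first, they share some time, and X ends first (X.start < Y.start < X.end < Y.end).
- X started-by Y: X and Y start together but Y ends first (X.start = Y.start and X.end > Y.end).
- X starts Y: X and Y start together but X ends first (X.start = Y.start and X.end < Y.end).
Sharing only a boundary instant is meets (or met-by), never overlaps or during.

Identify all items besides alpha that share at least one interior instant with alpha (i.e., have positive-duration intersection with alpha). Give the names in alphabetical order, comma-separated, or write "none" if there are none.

mu

Target alpha = [Tue 18:00, Thu 05:00].
beta [Mon 05:00, Mon 06:00] → before → no.
delta [Mon 23:00, Tue 07:00] → before → no.
epsilon [Sat 11:00, Sun 18:00] → after → no.
iota [Sat 23:00, Sun 06:00] → after → no.
mu [Wed 11:00, Thu 05:00] → finishes → yes.
Result: mu.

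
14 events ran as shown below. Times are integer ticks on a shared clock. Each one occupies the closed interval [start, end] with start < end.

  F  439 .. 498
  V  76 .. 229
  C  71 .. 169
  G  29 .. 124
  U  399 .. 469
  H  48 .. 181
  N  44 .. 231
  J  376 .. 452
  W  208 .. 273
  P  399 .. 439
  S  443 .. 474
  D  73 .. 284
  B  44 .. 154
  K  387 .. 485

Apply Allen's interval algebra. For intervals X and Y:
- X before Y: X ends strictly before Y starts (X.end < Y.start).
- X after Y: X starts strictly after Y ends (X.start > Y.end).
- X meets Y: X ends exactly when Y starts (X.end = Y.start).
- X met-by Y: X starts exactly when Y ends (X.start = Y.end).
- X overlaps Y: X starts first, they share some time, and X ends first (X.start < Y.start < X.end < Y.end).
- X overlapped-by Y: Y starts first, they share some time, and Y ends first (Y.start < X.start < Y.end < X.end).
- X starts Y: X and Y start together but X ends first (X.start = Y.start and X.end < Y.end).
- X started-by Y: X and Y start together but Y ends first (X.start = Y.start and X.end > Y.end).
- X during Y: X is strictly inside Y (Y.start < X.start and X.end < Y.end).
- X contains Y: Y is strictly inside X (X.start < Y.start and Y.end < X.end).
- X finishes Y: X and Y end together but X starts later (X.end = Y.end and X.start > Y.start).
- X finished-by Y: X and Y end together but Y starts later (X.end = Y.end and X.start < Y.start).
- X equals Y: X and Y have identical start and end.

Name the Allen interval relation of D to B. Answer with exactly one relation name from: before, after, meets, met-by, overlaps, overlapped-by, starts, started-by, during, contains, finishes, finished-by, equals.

overlapped-by

D = [73, 284]; B = [44, 154].
Compare endpoints: D.start > B.start, D.start < B.end, D.end > B.start, D.end > B.end.
That pattern is 'overlapped-by'.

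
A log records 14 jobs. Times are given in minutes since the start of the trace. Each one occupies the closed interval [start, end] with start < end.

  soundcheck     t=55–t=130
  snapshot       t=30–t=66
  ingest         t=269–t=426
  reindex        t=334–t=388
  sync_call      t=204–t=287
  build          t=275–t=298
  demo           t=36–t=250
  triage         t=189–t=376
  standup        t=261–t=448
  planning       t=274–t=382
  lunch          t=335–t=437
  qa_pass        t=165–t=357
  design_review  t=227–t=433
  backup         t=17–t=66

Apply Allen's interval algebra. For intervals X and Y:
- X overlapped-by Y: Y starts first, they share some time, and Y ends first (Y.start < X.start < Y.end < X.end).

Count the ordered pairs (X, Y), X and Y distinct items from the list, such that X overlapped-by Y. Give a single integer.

Checking all 182 ordered pairs for relation 'overlapped-by'; matching pairs in alphabetical order:
(build, sync_call): build overlapped-by sync_call ✓
(demo, backup): demo overlapped-by backup ✓
(demo, snapshot): demo overlapped-by snapshot ✓
(design_review, demo): design_review overlapped-by demo ✓
(design_review, qa_pass): design_review overlapped-by qa_pass ✓
(design_review, sync_call): design_review overlapped-by sync_call ✓
(design_review, triage): design_review overlapped-by triage ✓
(ingest, qa_pass): ingest overlapped-by qa_pass ✓
(ingest, sync_call): ingest overlapped-by sync_call ✓
(ingest, triage): ingest overlapped-by triage ✓
(lunch, design_review): lunch overlapped-by design_review ✓
(lunch, ingest): lunch overlapped-by ingest ✓
(lunch, planning): lunch overlapped-by planning ✓
(lunch, qa_pass): lunch overlapped-by qa_pass ✓
(lunch, reindex): lunch overlapped-by reindex ✓
(lunch, triage): lunch overlapped-by triage ✓
(planning, qa_pass): planning overlapped-by qa_pass ✓
(planning, sync_call): planning overlapped-by sync_call ✓
(planning, triage): planning overlapped-by triage ✓
(qa_pass, demo): qa_pass overlapped-by demo ✓
(reindex, planning): reindex overlapped-by planning ✓
(reindex, qa_pass): reindex overlapped-by qa_pass ✓
(reindex, triage): reindex overlapped-by triage ✓
(soundcheck, backup): soundcheck overlapped-by backup ✓
... plus 8 further pairs not listed.
Count: 32.

32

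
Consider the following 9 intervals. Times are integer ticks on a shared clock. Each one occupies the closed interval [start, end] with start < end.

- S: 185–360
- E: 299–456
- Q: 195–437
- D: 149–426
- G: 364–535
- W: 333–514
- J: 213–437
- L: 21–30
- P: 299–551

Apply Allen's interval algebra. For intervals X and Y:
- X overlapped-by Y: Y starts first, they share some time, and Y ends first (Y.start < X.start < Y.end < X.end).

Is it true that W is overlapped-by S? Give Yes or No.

W = [333, 514], S = [185, 360].
Actual relation of W to S: overlapped-by.
Asked whether 'overlapped-by' holds → Yes.

Yes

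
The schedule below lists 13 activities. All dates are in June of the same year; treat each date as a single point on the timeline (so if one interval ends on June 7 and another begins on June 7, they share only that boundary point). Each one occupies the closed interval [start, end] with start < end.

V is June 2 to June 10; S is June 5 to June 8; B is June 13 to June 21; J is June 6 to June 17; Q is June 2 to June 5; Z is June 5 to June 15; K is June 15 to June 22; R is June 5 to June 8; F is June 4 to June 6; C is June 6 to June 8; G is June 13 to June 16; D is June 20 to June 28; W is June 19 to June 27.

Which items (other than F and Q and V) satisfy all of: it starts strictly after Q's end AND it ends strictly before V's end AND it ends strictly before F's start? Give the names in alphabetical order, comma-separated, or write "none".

none

Conditions: its start is strictly after Q's end (X.start > June 5) AND its end is strictly before V's end (X.end < June 10) AND its end is strictly before F's start (X.end < June 4).
B: start June 13 > June 5? ✓; end June 21 < June 10? ✗; end June 21 < June 4? ✗ → no.
C: start June 6 > June 5? ✓; end June 8 < June 10? ✓; end June 8 < June 4? ✗ → no.
D: start June 20 > June 5? ✓; end June 28 < June 10? ✗; end June 28 < June 4? ✗ → no.
G: start June 13 > June 5? ✓; end June 16 < June 10? ✗; end June 16 < June 4? ✗ → no.
J: start June 6 > June 5? ✓; end June 17 < June 10? ✗; end June 17 < June 4? ✗ → no.
K: start June 15 > June 5? ✓; end June 22 < June 10? ✗; end June 22 < June 4? ✗ → no.
R: start June 5 > June 5? ✗; end June 8 < June 10? ✓; end June 8 < June 4? ✗ → no.
S: start June 5 > June 5? ✗; end June 8 < June 10? ✓; end June 8 < June 4? ✗ → no.
W: start June 19 > June 5? ✓; end June 27 < June 10? ✗; end June 27 < June 4? ✗ → no.
Z: start June 5 > June 5? ✗; end June 15 < June 10? ✗; end June 15 < June 4? ✗ → no.
Result: none.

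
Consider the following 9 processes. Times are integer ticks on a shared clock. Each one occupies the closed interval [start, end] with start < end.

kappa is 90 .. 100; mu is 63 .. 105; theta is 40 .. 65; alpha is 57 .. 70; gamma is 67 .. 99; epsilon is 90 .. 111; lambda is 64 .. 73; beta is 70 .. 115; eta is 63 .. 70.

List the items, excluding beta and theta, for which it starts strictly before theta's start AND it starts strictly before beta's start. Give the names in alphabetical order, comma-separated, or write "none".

none

Conditions: its start is strictly before theta's start (X.start < 40) AND its start is strictly before beta's start (X.start < 70).
alpha: start 57 < 40? ✗; start 57 < 70? ✓ → no.
epsilon: start 90 < 40? ✗; start 90 < 70? ✗ → no.
eta: start 63 < 40? ✗; start 63 < 70? ✓ → no.
gamma: start 67 < 40? ✗; start 67 < 70? ✓ → no.
kappa: start 90 < 40? ✗; start 90 < 70? ✗ → no.
lambda: start 64 < 40? ✗; start 64 < 70? ✓ → no.
mu: start 63 < 40? ✗; start 63 < 70? ✓ → no.
Result: none.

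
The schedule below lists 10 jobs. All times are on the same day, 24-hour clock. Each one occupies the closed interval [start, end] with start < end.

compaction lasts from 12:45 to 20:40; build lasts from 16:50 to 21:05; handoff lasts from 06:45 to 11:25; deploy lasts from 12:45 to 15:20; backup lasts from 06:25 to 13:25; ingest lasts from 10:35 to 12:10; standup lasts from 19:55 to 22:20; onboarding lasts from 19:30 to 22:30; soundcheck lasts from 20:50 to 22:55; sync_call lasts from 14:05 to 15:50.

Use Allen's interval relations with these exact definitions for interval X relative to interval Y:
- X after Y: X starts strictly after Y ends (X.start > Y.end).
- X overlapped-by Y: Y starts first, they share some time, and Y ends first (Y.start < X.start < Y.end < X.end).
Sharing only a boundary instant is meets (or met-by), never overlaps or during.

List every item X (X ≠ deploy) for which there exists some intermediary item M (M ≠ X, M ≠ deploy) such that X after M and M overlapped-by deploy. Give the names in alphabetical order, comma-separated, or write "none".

build, onboarding, soundcheck, standup

Target deploy = [12:45, 15:20].
Intermediaries M with M overlapped-by deploy: sync_call.
Via sync_call — items with X after sync_call: build, onboarding, soundcheck, standup.
Union: build, onboarding, soundcheck, standup.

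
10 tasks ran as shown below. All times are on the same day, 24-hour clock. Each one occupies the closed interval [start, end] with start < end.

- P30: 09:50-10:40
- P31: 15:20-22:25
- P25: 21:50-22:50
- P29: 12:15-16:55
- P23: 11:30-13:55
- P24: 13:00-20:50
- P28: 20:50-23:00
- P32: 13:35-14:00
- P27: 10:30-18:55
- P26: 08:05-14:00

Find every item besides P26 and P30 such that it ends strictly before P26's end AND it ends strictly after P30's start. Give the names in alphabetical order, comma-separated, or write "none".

P23

Conditions: its end is strictly before P26's end (X.end < 14:00) AND its end is strictly after P30's start (X.end > 09:50).
P23: end 13:55 < 14:00? ✓; end 13:55 > 09:50? ✓ → yes.
P24: end 20:50 < 14:00? ✗; end 20:50 > 09:50? ✓ → no.
P25: end 22:50 < 14:00? ✗; end 22:50 > 09:50? ✓ → no.
P27: end 18:55 < 14:00? ✗; end 18:55 > 09:50? ✓ → no.
P28: end 23:00 < 14:00? ✗; end 23:00 > 09:50? ✓ → no.
P29: end 16:55 < 14:00? ✗; end 16:55 > 09:50? ✓ → no.
P31: end 22:25 < 14:00? ✗; end 22:25 > 09:50? ✓ → no.
P32: end 14:00 < 14:00? ✗; end 14:00 > 09:50? ✓ → no.
Result: P23.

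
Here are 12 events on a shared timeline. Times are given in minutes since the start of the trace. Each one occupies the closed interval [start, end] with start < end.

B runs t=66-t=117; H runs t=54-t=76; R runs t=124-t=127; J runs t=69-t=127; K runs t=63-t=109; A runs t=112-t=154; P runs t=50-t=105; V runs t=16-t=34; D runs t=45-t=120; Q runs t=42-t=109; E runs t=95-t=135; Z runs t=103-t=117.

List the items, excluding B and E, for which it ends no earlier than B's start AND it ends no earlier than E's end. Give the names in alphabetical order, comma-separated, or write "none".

Conditions: its end is no earlier than B's start (X.end >= t=66) AND its end is no earlier than E's end (X.end >= t=135).
A: end t=154 >= t=66? ✓; end t=154 >= t=135? ✓ → yes.
D: end t=120 >= t=66? ✓; end t=120 >= t=135? ✗ → no.
H: end t=76 >= t=66? ✓; end t=76 >= t=135? ✗ → no.
J: end t=127 >= t=66? ✓; end t=127 >= t=135? ✗ → no.
K: end t=109 >= t=66? ✓; end t=109 >= t=135? ✗ → no.
P: end t=105 >= t=66? ✓; end t=105 >= t=135? ✗ → no.
Q: end t=109 >= t=66? ✓; end t=109 >= t=135? ✗ → no.
R: end t=127 >= t=66? ✓; end t=127 >= t=135? ✗ → no.
V: end t=34 >= t=66? ✗; end t=34 >= t=135? ✗ → no.
Z: end t=117 >= t=66? ✓; end t=117 >= t=135? ✗ → no.
Result: A.

A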